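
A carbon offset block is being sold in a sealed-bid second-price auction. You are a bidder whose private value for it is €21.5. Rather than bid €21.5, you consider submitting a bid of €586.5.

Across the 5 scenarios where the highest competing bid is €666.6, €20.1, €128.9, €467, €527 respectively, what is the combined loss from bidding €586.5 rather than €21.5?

The deviation costs you only when the competing bid falls strictly between €21.5 and €586.5; elsewhere both bids give the same outcome.
€666.6: outcomes coincide → loss €0.
€20.1: outcomes coincide → loss €0.
€128.9: truthful payoff €0, deviation payoff −€107.4 → loss €107.4.
€467: truthful payoff €0, deviation payoff −€445.5 → loss €445.5.
€527: truthful payoff €0, deviation payoff −€505.5 → loss €505.5.
Total loss = €107.4 + €445.5 + €505.5 = €1058.4.
Because the price is fixed by the runner-up's bid, deviating from your value can only change a good outcome into a bad one — never the reverse.

€1058.4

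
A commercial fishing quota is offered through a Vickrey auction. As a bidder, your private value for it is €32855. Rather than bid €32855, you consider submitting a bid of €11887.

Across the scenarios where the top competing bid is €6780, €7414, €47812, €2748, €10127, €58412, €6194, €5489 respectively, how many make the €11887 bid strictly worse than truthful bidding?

0

The deviation hurts exactly when the highest competing bid lies strictly between €11887 and €32855 — underbidding then forfeits a profitable win.
€6780: below both → same outcome either way.
€7414: below both → same outcome either way.
€47812: above both → same outcome either way.
€2748: below both → same outcome either way.
€10127: below both → same outcome either way.
€58412: above both → same outcome either way.
€6194: below both → same outcome either way.
€5489: below both → same outcome either way.
Count: 0.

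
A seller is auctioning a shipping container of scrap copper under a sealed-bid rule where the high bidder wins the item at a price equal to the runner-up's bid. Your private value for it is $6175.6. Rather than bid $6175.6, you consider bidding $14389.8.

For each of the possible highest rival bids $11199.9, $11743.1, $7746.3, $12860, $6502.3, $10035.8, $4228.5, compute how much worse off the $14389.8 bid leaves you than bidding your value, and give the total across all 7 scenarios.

$23033.8

The deviation costs you only when the competing bid falls strictly between $6175.6 and $14389.8; elsewhere both bids give the same outcome.
$11199.9: truthful payoff $0, deviation payoff −$5024.3 → loss $5024.3.
$11743.1: truthful payoff $0, deviation payoff −$5567.5 → loss $5567.5.
$7746.3: truthful payoff $0, deviation payoff −$1570.7 → loss $1570.7.
$12860: truthful payoff $0, deviation payoff −$6684.4 → loss $6684.4.
$6502.3: truthful payoff $0, deviation payoff −$326.7 → loss $326.7.
$10035.8: truthful payoff $0, deviation payoff −$3860.2 → loss $3860.2.
$4228.5: outcomes coincide → loss $0.
Total loss = $5024.3 + $5567.5 + $1570.7 + $6684.4 + $326.7 + $3860.2 = $23033.8.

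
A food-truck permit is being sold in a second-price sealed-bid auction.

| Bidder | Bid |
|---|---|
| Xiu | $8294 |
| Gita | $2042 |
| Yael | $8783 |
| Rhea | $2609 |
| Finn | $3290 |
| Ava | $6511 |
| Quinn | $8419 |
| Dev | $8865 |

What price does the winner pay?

$8783

Highest bid: Dev at $8865, so Dev wins.
Second-highest bid: Yael at $8783 — that is the price the winner pays.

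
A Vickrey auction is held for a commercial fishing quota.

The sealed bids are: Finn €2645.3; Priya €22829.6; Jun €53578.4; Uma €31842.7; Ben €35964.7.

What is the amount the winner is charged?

Highest bid: Jun at €53578.4, so Jun wins.
Second-highest bid: Ben at €35964.7 — that is the price the winner pays.

€35964.7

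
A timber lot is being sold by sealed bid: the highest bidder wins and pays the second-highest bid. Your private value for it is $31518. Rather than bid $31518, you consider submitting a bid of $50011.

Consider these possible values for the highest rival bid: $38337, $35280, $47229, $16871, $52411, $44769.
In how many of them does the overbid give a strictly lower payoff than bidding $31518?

The deviation hurts exactly when the highest competing bid lies strictly between $31518 and $50011 — overbidding then wins at a price above your value.
$38337: inside the interval → strictly worse (loss $6819).
$35280: inside the interval → strictly worse (loss $3762).
$47229: inside the interval → strictly worse (loss $15711).
$16871: below both → same outcome either way.
$52411: above both → same outcome either way.
$44769: inside the interval → strictly worse (loss $13251).
Count: 4.

4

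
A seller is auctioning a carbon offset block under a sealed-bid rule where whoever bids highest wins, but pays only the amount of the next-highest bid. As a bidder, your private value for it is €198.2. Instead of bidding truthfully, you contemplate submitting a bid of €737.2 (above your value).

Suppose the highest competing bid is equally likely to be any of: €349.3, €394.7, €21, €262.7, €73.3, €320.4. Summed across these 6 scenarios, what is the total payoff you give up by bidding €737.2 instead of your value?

€534.3

The deviation costs you only when the competing bid falls strictly between €198.2 and €737.2; elsewhere both bids give the same outcome.
€349.3: truthful payoff €0, deviation payoff −€151.1 → loss €151.1.
€394.7: truthful payoff €0, deviation payoff −€196.5 → loss €196.5.
€21: outcomes coincide → loss €0.
€262.7: truthful payoff €0, deviation payoff −€64.5 → loss €64.5.
€73.3: outcomes coincide → loss €0.
€320.4: truthful payoff €0, deviation payoff −€122.2 → loss €122.2.
Total loss = €151.1 + €196.5 + €64.5 + €122.2 = €534.3.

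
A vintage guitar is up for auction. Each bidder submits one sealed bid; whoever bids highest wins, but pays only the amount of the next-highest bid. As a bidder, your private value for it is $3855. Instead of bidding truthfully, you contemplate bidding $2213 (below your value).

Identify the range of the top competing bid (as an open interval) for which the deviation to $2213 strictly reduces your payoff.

If the competing bid is below $2213, both bids win at the same price — no difference.
If it is above $3855, both bids lose — no difference.
If it lies strictly between $2213 and $3855, bidding your value wins at a price below your value (positive payoff) while bidding $2213 loses (payoff 0).
So the deviation strictly hurts on the open interval ($2213, $3855).

($2213, $3855)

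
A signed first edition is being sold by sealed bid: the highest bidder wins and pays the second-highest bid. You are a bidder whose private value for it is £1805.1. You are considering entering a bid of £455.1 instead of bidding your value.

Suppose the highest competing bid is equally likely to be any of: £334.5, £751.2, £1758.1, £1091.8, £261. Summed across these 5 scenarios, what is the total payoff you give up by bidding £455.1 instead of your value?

£1814.2

The deviation costs you only when the competing bid falls strictly between £455.1 and £1805.1; elsewhere both bids give the same outcome.
£334.5: outcomes coincide → loss £0.
£751.2: truthful payoff £1053.9, deviation payoff £0 → loss £1053.9.
£1758.1: truthful payoff £47, deviation payoff £0 → loss £47.
£1091.8: truthful payoff £713.3, deviation payoff £0 → loss £713.3.
£261: outcomes coincide → loss £0.
Total loss = £1053.9 + £47 + £713.3 = £1814.2.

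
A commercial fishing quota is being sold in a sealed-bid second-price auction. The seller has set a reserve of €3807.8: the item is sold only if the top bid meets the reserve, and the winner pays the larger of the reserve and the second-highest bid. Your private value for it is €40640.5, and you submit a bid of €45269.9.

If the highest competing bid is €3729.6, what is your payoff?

€36832.7

Your bid €45269.9 is the highest and exceeds the reserve.
Price = max(second-highest bid, reserve) = max(€3729.6, €3807.8) = €3807.8.
Payoff = €40640.5 − €3807.8 = €36832.7.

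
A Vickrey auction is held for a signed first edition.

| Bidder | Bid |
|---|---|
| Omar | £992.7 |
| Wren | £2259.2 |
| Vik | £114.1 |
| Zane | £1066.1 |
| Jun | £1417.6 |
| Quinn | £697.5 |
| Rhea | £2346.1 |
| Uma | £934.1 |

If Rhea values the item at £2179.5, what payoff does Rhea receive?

Highest bid: Rhea at £2346.1, so Rhea wins.
Second-highest bid: Wren at £2259.2 — that is the price the winner pays.
Rhea's payoff = value − price = £2179.5 − £2259.2 = −£79.7.

−£79.7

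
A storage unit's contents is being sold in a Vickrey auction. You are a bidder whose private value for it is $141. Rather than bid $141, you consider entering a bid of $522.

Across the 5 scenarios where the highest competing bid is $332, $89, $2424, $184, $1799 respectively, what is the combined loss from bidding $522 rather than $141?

The deviation costs you only when the competing bid falls strictly between $141 and $522; elsewhere both bids give the same outcome.
$332: truthful payoff $0, deviation payoff −$191 → loss $191.
$89: outcomes coincide → loss $0.
$2424: outcomes coincide → loss $0.
$184: truthful payoff $0, deviation payoff −$43 → loss $43.
$1799: outcomes coincide → loss $0.
Total loss = $191 + $43 = $234.

$234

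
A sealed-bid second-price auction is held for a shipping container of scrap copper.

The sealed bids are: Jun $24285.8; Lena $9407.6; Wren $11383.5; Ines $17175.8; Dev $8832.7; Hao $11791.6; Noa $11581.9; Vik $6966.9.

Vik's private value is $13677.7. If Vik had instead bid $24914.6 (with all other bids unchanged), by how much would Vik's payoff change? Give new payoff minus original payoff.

−$10608.1

The highest bid among the other bidders is $24285.8; Vik's bid doesn't change that.
Original bid $6966.9: Vik is not highest (top rival bid is $24285.8); payoff $0.
Alternative bid $24914.6: Vik is highest, pays the top rival bid $24285.8; payoff $13677.7 − $24285.8 = −$10608.1.
Change in payoff = −$10608.1 − ($0) = −$10608.1.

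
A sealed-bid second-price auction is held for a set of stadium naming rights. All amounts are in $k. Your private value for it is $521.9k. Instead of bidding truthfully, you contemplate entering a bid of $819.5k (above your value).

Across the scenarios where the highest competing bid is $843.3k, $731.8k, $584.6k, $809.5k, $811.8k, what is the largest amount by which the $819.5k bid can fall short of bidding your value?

$289.9k

$843.3k: same outcome either way → loss $0k.
$731.8k: truthful gives $0k, deviation gives −$209.9k → loss $209.9k.
$584.6k: truthful gives $0k, deviation gives −$62.7k → loss $62.7k.
$809.5k: truthful gives $0k, deviation gives −$287.6k → loss $287.6k.
$811.8k: truthful gives $0k, deviation gives −$289.9k → loss $289.9k.
Maximum loss: $289.9k.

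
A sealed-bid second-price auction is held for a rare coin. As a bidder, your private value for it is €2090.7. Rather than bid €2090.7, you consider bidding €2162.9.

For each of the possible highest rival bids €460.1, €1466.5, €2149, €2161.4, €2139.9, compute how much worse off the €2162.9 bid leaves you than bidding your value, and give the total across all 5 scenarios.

The deviation costs you only when the competing bid falls strictly between €2090.7 and €2162.9; elsewhere both bids give the same outcome.
€460.1: outcomes coincide → loss €0.
€1466.5: outcomes coincide → loss €0.
€2149: truthful payoff €0, deviation payoff −€58.3 → loss €58.3.
€2161.4: truthful payoff €0, deviation payoff −€70.7 → loss €70.7.
€2139.9: truthful payoff €0, deviation payoff −€49.2 → loss €49.2.
Total loss = €58.3 + €70.7 + €49.2 = €178.2.

€178.2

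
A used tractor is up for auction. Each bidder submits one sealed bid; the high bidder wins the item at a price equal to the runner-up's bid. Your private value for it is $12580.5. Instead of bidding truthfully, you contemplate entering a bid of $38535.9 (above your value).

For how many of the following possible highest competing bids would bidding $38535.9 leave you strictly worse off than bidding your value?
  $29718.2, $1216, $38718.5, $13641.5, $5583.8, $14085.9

The deviation hurts exactly when the highest competing bid lies strictly between $12580.5 and $38535.9 — overbidding then wins at a price above your value.
$29718.2: inside the interval → strictly worse (loss $17137.7).
$1216: below both → same outcome either way.
$38718.5: above both → same outcome either way.
$13641.5: inside the interval → strictly worse (loss $1061).
$5583.8: below both → same outcome either way.
$14085.9: inside the interval → strictly worse (loss $1505.4).
Count: 3.

3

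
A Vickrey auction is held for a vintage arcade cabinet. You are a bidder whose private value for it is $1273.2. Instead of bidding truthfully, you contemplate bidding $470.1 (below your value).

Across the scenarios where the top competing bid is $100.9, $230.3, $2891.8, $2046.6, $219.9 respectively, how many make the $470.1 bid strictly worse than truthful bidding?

0

The deviation hurts exactly when the highest competing bid lies strictly between $470.1 and $1273.2 — underbidding then forfeits a profitable win.
$100.9: below both → same outcome either way.
$230.3: below both → same outcome either way.
$2891.8: above both → same outcome either way.
$2046.6: above both → same outcome either way.
$219.9: below both → same outcome either way.
Count: 0.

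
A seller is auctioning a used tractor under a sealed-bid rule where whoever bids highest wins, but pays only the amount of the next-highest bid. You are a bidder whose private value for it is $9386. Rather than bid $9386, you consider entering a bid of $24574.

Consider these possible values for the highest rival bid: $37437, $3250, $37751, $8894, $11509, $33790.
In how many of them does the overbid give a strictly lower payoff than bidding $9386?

1

The deviation hurts exactly when the highest competing bid lies strictly between $9386 and $24574 — overbidding then wins at a price above your value.
$37437: above both → same outcome either way.
$3250: below both → same outcome either way.
$37751: above both → same outcome either way.
$8894: below both → same outcome either way.
$11509: inside the interval → strictly worse (loss $2123).
$33790: above both → same outcome either way.
Count: 1.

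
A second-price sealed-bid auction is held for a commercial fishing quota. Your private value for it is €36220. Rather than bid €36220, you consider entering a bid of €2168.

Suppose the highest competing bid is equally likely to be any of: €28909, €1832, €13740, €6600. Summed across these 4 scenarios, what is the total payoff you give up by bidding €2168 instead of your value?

The deviation costs you only when the competing bid falls strictly between €2168 and €36220; elsewhere both bids give the same outcome.
€28909: truthful payoff €7311, deviation payoff €0 → loss €7311.
€1832: outcomes coincide → loss €0.
€13740: truthful payoff €22480, deviation payoff €0 → loss €22480.
€6600: truthful payoff €29620, deviation payoff €0 → loss €29620.
Total loss = €7311 + €22480 + €29620 = €59411.
In a second-price auction your bid sets only whether you win, not what you pay, so bidding your true value is weakly dominant.

€59411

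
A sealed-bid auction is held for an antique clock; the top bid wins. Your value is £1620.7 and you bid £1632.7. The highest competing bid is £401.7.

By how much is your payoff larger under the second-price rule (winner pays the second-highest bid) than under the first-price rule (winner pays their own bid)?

£1231

You have the highest bid, so you win under either rule.
Second-price: pay £401.7 → payoff £1219.
First-price: pay your own bid £1632.7 → payoff −£12.
Difference = £1219 − (−£12) = £1231.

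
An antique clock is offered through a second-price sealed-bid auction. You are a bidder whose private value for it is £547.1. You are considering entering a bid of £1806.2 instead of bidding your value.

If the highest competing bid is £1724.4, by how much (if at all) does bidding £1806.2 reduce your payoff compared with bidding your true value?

Bidding your value £547.1: you lose (since £547.1 < £1724.4). Payoff £0.
Bidding £1806.2: you win and pay £1724.4. Payoff £547.1 − £1724.4 = −£1177.3.
The competing bid £1724.4 lies between your value and your inflated bid, so overbidding wins an item priced above your value.
Loss from deviating = £0 − (−£1177.3) = £1177.3.

£1177.3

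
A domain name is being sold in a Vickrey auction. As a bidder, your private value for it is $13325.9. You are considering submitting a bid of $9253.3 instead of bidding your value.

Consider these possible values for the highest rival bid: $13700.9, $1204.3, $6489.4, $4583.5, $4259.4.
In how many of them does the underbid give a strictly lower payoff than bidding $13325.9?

0

The deviation hurts exactly when the highest competing bid lies strictly between $9253.3 and $13325.9 — underbidding then forfeits a profitable win.
$13700.9: above both → same outcome either way.
$1204.3: below both → same outcome either way.
$6489.4: below both → same outcome either way.
$4583.5: below both → same outcome either way.
$4259.4: below both → same outcome either way.
Count: 0.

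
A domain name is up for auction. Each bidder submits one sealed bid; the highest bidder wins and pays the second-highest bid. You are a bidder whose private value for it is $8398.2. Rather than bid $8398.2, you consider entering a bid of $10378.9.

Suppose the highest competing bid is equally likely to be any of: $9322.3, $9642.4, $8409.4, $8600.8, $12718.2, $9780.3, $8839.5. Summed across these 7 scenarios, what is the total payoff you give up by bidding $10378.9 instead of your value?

The deviation costs you only when the competing bid falls strictly between $8398.2 and $10378.9; elsewhere both bids give the same outcome.
$9322.3: truthful payoff $0, deviation payoff −$924.1 → loss $924.1.
$9642.4: truthful payoff $0, deviation payoff −$1244.2 → loss $1244.2.
$8409.4: truthful payoff $0, deviation payoff −$11.2 → loss $11.2.
$8600.8: truthful payoff $0, deviation payoff −$202.6 → loss $202.6.
$12718.2: outcomes coincide → loss $0.
$9780.3: truthful payoff $0, deviation payoff −$1382.1 → loss $1382.1.
$8839.5: truthful payoff $0, deviation payoff −$441.3 → loss $441.3.
Total loss = $924.1 + $1244.2 + $11.2 + $202.6 + $1382.1 + $441.3 = $4205.5.

$4205.5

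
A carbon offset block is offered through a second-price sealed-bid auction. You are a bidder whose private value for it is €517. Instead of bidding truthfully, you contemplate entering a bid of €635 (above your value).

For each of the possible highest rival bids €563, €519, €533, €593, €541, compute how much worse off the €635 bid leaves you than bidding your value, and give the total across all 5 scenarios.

€164

The deviation costs you only when the competing bid falls strictly between €517 and €635; elsewhere both bids give the same outcome.
€563: truthful payoff €0, deviation payoff −€46 → loss €46.
€519: truthful payoff €0, deviation payoff −€2 → loss €2.
€533: truthful payoff €0, deviation payoff −€16 → loss €16.
€593: truthful payoff €0, deviation payoff −€76 → loss €76.
€541: truthful payoff €0, deviation payoff −€24 → loss €24.
Total loss = €46 + €2 + €16 + €76 + €24 = €164.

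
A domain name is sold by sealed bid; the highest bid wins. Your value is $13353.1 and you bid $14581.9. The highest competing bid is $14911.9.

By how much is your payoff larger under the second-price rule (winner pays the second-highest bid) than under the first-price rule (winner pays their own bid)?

Your bid $14581.9 is below $14911.9, so you lose under either rule.
Payoff is $0 in both cases; difference = $0.

$0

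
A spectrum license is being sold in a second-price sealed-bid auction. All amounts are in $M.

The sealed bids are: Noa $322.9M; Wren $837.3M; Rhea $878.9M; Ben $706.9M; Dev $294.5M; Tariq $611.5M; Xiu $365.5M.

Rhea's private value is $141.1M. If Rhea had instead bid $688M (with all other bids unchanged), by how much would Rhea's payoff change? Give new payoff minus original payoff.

The highest bid among the other bidders is $837.3M; Rhea's bid doesn't change that.
Original bid $878.9M: Rhea is highest, pays the top rival bid $837.3M; payoff $141.1M − $837.3M = −$696.2M.
Alternative bid $688M: Rhea is not highest (top rival bid is $837.3M); payoff $0M.
Change in payoff = $0M − (−$696.2M) = $696.2M.

$696.2M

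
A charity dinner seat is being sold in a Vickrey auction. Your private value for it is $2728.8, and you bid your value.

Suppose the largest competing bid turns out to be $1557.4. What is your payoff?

Your bid $2728.8 exceeds the highest competing bid $1557.4, so you win.
In a second-price auction the winner pays the second-highest bid, $1557.4.
Payoff = value − price = $2728.8 − $1557.4 = $1171.4.

$1171.4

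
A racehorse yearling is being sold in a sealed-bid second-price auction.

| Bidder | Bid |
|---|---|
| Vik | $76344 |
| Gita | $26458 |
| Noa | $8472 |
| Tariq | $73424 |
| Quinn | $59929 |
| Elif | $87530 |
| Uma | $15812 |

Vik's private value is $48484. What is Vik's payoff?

Highest bid: Elif at $87530, so Elif wins.
Second-highest bid: Vik at $76344 — that is the price the winner pays.
Vik did not win, so Vik pays nothing and receives nothing: payoff $0.

$0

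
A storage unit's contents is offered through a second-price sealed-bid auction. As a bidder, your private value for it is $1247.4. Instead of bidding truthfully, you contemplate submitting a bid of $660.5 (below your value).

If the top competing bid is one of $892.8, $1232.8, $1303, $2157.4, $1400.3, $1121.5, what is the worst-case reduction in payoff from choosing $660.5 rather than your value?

$354.6

$892.8: truthful gives $354.6, deviation gives $0 → loss $354.6.
$1232.8: truthful gives $14.6, deviation gives $0 → loss $14.6.
$1303: same outcome either way → loss $0.
$2157.4: same outcome either way → loss $0.
$1400.3: same outcome either way → loss $0.
$1121.5: truthful gives $125.9, deviation gives $0 → loss $125.9.
Maximum loss: $354.6.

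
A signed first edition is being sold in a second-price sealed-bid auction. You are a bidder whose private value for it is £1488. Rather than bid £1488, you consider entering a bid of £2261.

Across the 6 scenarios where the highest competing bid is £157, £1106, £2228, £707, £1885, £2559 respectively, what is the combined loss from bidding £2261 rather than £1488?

£1137

The deviation costs you only when the competing bid falls strictly between £1488 and £2261; elsewhere both bids give the same outcome.
£157: outcomes coincide → loss £0.
£1106: outcomes coincide → loss £0.
£2228: truthful payoff £0, deviation payoff −£740 → loss £740.
£707: outcomes coincide → loss £0.
£1885: truthful payoff £0, deviation payoff −£397 → loss £397.
£2559: outcomes coincide → loss £0.
Total loss = £740 + £397 = £1137.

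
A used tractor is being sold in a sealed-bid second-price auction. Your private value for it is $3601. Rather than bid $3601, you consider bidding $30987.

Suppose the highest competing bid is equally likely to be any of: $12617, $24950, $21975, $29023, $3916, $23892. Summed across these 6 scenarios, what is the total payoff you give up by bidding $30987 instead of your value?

The deviation costs you only when the competing bid falls strictly between $3601 and $30987; elsewhere both bids give the same outcome.
$12617: truthful payoff $0, deviation payoff −$9016 → loss $9016.
$24950: truthful payoff $0, deviation payoff −$21349 → loss $21349.
$21975: truthful payoff $0, deviation payoff −$18374 → loss $18374.
$29023: truthful payoff $0, deviation payoff −$25422 → loss $25422.
$3916: truthful payoff $0, deviation payoff −$315 → loss $315.
$23892: truthful payoff $0, deviation payoff −$20291 → loss $20291.
Total loss = $9016 + $21349 + $18374 + $25422 + $315 + $20291 = $94767.

$94767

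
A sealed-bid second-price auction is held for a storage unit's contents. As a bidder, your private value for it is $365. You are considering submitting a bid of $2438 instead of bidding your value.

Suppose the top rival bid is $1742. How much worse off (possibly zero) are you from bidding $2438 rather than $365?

$1377

Bidding your value $365: you lose (since $365 < $1742). Payoff $0.
Bidding $2438: you win and pay $1742. Payoff $365 − $1742 = −$1377.
The competing bid $1742 lies between your value and your inflated bid, so overbidding wins an item priced above your value.
Loss from deviating = $0 − (−$1377) = $1377.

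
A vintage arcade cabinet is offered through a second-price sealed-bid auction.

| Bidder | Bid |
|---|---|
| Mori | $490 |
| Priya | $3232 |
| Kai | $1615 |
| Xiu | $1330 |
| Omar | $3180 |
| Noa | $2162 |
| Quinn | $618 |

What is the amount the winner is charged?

$3180

Highest bid: Priya at $3232, so Priya wins.
Second-highest bid: Omar at $3180 — that is the price the winner pays.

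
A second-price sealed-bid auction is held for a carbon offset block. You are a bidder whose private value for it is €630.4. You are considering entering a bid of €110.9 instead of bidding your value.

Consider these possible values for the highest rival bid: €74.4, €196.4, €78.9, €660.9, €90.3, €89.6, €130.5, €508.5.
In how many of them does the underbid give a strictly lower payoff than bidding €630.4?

3

The deviation hurts exactly when the highest competing bid lies strictly between €110.9 and €630.4 — underbidding then forfeits a profitable win.
€74.4: below both → same outcome either way.
€196.4: inside the interval → strictly worse (loss €434).
€78.9: below both → same outcome either way.
€660.9: above both → same outcome either way.
€90.3: below both → same outcome either way.
€89.6: below both → same outcome either way.
€130.5: inside the interval → strictly worse (loss €499.9).
€508.5: inside the interval → strictly worse (loss €121.9).
Count: 3.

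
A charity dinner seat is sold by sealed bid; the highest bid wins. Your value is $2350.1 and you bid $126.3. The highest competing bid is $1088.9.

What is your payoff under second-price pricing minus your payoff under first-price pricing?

Your bid $126.3 is below $1088.9, so you lose under either rule.
Payoff is $0 in both cases; difference = $0.

$0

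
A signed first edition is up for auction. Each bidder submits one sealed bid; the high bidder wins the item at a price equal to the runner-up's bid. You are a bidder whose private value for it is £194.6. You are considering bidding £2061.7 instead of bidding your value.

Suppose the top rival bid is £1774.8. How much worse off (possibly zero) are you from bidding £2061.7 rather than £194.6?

£1580.2

Bidding your value £194.6: you lose (since £194.6 < £1774.8). Payoff £0.
Bidding £2061.7: you win and pay £1774.8. Payoff £194.6 − £1774.8 = −£1580.2.
The competing bid £1774.8 lies between your value and your inflated bid, so overbidding wins an item priced above your value.
Loss from deviating = £0 − (−£1580.2) = £1580.2.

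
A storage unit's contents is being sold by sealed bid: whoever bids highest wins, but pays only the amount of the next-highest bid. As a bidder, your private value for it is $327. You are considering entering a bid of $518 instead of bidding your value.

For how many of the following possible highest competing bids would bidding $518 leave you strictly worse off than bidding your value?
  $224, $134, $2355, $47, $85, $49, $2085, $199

0

The deviation hurts exactly when the highest competing bid lies strictly between $327 and $518 — overbidding then wins at a price above your value.
$224: below both → same outcome either way.
$134: below both → same outcome either way.
$2355: above both → same outcome either way.
$47: below both → same outcome either way.
$85: below both → same outcome either way.
$49: below both → same outcome either way.
$2085: above both → same outcome either way.
$199: below both → same outcome either way.
Count: 0.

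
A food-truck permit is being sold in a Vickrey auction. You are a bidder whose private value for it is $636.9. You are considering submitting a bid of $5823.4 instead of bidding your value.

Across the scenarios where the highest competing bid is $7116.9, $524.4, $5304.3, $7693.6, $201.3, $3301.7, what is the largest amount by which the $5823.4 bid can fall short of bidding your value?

$7116.9: same outcome either way → loss $0.
$524.4: same outcome either way → loss $0.
$5304.3: truthful gives $0, deviation gives −$4667.4 → loss $4667.4.
$7693.6: same outcome either way → loss $0.
$201.3: same outcome either way → loss $0.
$3301.7: truthful gives $0, deviation gives −$2664.8 → loss $2664.8.
Maximum loss: $4667.4.

$4667.4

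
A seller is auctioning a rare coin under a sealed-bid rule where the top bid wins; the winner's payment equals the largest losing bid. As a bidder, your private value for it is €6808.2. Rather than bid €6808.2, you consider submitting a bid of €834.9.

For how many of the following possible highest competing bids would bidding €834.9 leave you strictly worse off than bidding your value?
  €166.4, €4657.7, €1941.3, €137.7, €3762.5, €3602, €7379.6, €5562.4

The deviation hurts exactly when the highest competing bid lies strictly between €834.9 and €6808.2 — underbidding then forfeits a profitable win.
€166.4: below both → same outcome either way.
€4657.7: inside the interval → strictly worse (loss €2150.5).
€1941.3: inside the interval → strictly worse (loss €4866.9).
€137.7: below both → same outcome either way.
€3762.5: inside the interval → strictly worse (loss €3045.7).
€3602: inside the interval → strictly worse (loss €3206.2).
€7379.6: above both → same outcome either way.
€5562.4: inside the interval → strictly worse (loss €1245.8).
Count: 5.

5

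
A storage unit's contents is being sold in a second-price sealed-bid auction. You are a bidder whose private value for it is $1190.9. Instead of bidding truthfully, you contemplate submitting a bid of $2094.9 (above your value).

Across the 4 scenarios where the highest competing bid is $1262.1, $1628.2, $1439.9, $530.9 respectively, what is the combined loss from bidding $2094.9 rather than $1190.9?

The deviation costs you only when the competing bid falls strictly between $1190.9 and $2094.9; elsewhere both bids give the same outcome.
$1262.1: truthful payoff $0, deviation payoff −$71.2 → loss $71.2.
$1628.2: truthful payoff $0, deviation payoff −$437.3 → loss $437.3.
$1439.9: truthful payoff $0, deviation payoff −$249 → loss $249.
$530.9: outcomes coincide → loss $0.
Total loss = $71.2 + $437.3 + $249 = $757.5.
Truthful bidding weakly dominates here: raising your bid can only win items priced above your value, and lowering it can only forfeit items priced below.

$757.5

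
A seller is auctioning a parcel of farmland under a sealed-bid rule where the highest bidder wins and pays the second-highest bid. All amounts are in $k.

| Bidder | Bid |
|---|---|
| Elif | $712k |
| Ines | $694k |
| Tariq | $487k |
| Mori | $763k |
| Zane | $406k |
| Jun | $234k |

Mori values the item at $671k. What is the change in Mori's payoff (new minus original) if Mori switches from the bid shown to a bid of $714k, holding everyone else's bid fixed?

The highest bid among the other bidders is $712k; Mori's bid doesn't change that.
Original bid $763k: Mori is highest, pays the top rival bid $712k; payoff $671k − $712k = −$41k.
Alternative bid $714k: Mori is highest, pays the top rival bid $712k; payoff $671k − $712k = −$41k.
Change in payoff = −$41k − (−$41k) = $0k.

$0k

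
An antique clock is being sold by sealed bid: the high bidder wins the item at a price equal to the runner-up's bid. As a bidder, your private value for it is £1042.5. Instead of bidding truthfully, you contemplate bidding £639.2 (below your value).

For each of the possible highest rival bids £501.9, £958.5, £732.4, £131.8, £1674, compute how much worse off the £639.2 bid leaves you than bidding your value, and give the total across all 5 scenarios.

£394.1

The deviation costs you only when the competing bid falls strictly between £639.2 and £1042.5; elsewhere both bids give the same outcome.
£501.9: outcomes coincide → loss £0.
£958.5: truthful payoff £84, deviation payoff £0 → loss £84.
£732.4: truthful payoff £310.1, deviation payoff £0 → loss £310.1.
£131.8: outcomes coincide → loss £0.
£1674: outcomes coincide → loss £0.
Total loss = £84 + £310.1 = £394.1.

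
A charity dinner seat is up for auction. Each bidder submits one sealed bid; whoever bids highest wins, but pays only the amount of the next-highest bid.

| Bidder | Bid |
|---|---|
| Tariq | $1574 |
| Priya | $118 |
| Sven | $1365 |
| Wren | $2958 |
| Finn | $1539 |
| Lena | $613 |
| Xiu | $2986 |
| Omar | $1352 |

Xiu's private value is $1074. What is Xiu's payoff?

Highest bid: Xiu at $2986, so Xiu wins.
Second-highest bid: Wren at $2958 — that is the price the winner pays.
Xiu's payoff = value − price = $1074 − $2958 = −$1884.

−$1884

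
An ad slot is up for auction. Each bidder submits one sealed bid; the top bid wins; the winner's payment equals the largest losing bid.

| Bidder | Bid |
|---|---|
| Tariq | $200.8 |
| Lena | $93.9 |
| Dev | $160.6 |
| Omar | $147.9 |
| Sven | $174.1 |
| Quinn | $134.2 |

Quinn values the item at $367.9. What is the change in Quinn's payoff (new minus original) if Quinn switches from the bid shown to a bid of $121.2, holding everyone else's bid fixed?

The highest bid among the other bidders is $200.8; Quinn's bid doesn't change that.
Original bid $134.2: Quinn is not highest (top rival bid is $200.8); payoff $0.
Alternative bid $121.2: Quinn is not highest (top rival bid is $200.8); payoff $0.
Change in payoff = $0 − ($0) = $0.

$0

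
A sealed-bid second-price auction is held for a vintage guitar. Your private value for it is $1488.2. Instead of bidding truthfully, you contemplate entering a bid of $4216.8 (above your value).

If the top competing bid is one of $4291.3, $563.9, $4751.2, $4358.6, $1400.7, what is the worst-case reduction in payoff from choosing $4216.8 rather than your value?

$4291.3: same outcome either way → loss $0.
$563.9: same outcome either way → loss $0.
$4751.2: same outcome either way → loss $0.
$4358.6: same outcome either way → loss $0.
$1400.7: same outcome either way → loss $0.
Maximum loss: $0.

$0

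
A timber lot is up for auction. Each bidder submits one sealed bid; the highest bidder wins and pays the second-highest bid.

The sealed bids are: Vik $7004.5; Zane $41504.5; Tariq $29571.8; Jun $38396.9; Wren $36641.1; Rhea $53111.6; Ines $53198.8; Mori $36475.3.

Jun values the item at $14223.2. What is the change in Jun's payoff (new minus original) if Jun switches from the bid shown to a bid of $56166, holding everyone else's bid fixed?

The highest bid among the other bidders is $53198.8; Jun's bid doesn't change that.
Original bid $38396.9: Jun is not highest (top rival bid is $53198.8); payoff $0.
Alternative bid $56166: Jun is highest, pays the top rival bid $53198.8; payoff $14223.2 − $53198.8 = −$38975.6.
Change in payoff = −$38975.6 − ($0) = −$38975.6.

−$38975.6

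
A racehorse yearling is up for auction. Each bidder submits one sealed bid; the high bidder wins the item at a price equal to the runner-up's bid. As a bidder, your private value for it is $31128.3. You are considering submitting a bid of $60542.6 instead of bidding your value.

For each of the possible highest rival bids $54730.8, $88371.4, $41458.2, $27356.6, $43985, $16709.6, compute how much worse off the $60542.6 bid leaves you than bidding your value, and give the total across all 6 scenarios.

$46789.1

The deviation costs you only when the competing bid falls strictly between $31128.3 and $60542.6; elsewhere both bids give the same outcome.
$54730.8: truthful payoff $0, deviation payoff −$23602.5 → loss $23602.5.
$88371.4: outcomes coincide → loss $0.
$41458.2: truthful payoff $0, deviation payoff −$10329.9 → loss $10329.9.
$27356.6: outcomes coincide → loss $0.
$43985: truthful payoff $0, deviation payoff −$12856.7 → loss $12856.7.
$16709.6: outcomes coincide → loss $0.
Total loss = $23602.5 + $10329.9 + $12856.7 = $46789.1.
Because the price is fixed by the runner-up's bid, deviating from your value can only change a good outcome into a bad one — never the reverse.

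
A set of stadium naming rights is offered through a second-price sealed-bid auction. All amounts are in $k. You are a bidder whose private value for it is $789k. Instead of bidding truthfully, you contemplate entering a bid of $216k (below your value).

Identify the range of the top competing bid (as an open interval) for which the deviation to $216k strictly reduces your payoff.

($216k, $789k)

If the competing bid is below $216k, both bids win at the same price — no difference.
If it is above $789k, both bids lose — no difference.
If it lies strictly between $216k and $789k, bidding your value wins at a price below your value (positive payoff) while bidding $216k loses (payoff 0).
So the deviation strictly hurts on the open interval ($216k, $789k).
Because the price is fixed by the runner-up's bid, deviating from your value can only change a good outcome into a bad one — never the reverse.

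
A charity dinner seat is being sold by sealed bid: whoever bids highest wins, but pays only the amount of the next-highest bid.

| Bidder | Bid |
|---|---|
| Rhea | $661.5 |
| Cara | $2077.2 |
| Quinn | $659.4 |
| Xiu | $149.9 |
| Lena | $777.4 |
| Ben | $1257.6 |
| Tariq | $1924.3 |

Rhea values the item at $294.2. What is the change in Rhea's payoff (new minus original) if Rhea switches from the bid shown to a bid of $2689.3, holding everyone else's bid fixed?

The highest bid among the other bidders is $2077.2; Rhea's bid doesn't change that.
Original bid $661.5: Rhea is not highest (top rival bid is $2077.2); payoff $0.
Alternative bid $2689.3: Rhea is highest, pays the top rival bid $2077.2; payoff $294.2 − $2077.2 = −$1783.
Change in payoff = −$1783 − ($0) = −$1783.

−$1783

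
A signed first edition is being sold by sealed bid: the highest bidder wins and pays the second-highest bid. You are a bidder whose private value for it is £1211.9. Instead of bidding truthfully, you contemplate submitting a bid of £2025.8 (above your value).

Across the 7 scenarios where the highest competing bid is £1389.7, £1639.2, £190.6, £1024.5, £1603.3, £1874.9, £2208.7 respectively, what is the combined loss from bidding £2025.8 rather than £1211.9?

£1659.5

The deviation costs you only when the competing bid falls strictly between £1211.9 and £2025.8; elsewhere both bids give the same outcome.
£1389.7: truthful payoff £0, deviation payoff −£177.8 → loss £177.8.
£1639.2: truthful payoff £0, deviation payoff −£427.3 → loss £427.3.
£190.6: outcomes coincide → loss £0.
£1024.5: outcomes coincide → loss £0.
£1603.3: truthful payoff £0, deviation payoff −£391.4 → loss £391.4.
£1874.9: truthful payoff £0, deviation payoff −£663 → loss £663.
£2208.7: outcomes coincide → loss £0.
Total loss = £177.8 + £427.3 + £391.4 + £663 = £1659.5.
Because the price is fixed by the runner-up's bid, deviating from your value can only change a good outcome into a bad one — never the reverse.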